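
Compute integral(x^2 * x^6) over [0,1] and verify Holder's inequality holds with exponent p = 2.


Step 1: Exact integral of f*g = integral(x^8, 0, 1) = 1/9
     = 0.111111
Step 2: Holder bound with p=2, q=2:
  ||f||_p = (integral x^4 dx)^(1/2) = (1/5)^(1/2) = 0.447214
  ||g||_q = (integral x^12 dx)^(1/2) = (1/13)^(1/2) = 0.27735
Step 3: Holder bound = ||f||_p * ||g||_q = 0.447214 * 0.27735 = 0.124035
Verification: 0.111111 <= 0.124035 (Holder holds)


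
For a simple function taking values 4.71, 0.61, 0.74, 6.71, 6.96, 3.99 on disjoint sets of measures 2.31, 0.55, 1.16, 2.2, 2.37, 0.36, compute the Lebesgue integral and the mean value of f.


Step 1: Integral = sum(value_i * measure_i)
= 4.71*2.31 + 0.61*0.55 + 0.74*1.16 + 6.71*2.2 + 6.96*2.37 + 3.99*0.36
= 10.8801 + 0.3355 + 0.8584 + 14.762 + 16.4952 + 1.4364
= 44.7676
Step 2: Total measure of domain = 2.31 + 0.55 + 1.16 + 2.2 + 2.37 + 0.36 = 8.95
Step 3: Average value = 44.7676 / 8.95 = 5.001966


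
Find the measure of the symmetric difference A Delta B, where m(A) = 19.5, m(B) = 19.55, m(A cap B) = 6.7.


m(A Delta B) = m(A) + m(B) - 2*m(A n B)
= 19.5 + 19.55 - 2*6.7
= 19.5 + 19.55 - 13.4
= 25.65


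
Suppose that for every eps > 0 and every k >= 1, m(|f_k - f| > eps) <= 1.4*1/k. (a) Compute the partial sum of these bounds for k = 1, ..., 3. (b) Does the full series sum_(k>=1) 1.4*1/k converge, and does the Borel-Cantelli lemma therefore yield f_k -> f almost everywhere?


Step 1: List the terms 1.4*1/k for k = 1 to 3:
  k=1: 1.4
  k=2: 0.7
  k=3: 0.466667
Step 2: Partial sum = 1.4 + 0.7 + 0.466667
     = 2.566667
Step 3: The full series sum_(k>=1) 1.4*1/k diverges (harmonic series, p = 1; a nonzero constant multiple of a divergent series diverges).
Step 4: The (first) Borel-Cantelli lemma requires a summable sequence of measures, so it does not apply here;
        from this bound alone no conclusion about a.e. convergence can be drawn (convergence in measure still
        gives an a.e.-convergent subsequence, but not a.e. convergence of the whole sequence).
Conclusion: series diverges; Borel-Cantelli is inconclusive about a.e. convergence of f_k.


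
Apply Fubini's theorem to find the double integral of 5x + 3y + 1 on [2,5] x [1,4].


By Fubini, integrate in x first, then y.
Step 1: Fix y, integrate over x in [2,5]:
  integral(5x + 3y + 1, x=2..5)
  = 5*(5^2 - 2^2)/2 + (3y + 1)*(5 - 2)
  = 52.5 + (3y + 1)*3
  = 52.5 + 9y + 3
  = 55.5 + 9y
Step 2: Integrate over y in [1,4]:
  integral(55.5 + 9y, y=1..4)
  = 55.5*3 + 9*(4^2 - 1^2)/2
  = 166.5 + 67.5
  = 234


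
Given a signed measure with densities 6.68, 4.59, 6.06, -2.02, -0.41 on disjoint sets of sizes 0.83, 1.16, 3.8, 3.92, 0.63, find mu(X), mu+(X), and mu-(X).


Step 1: Compute signed measure on each set:
  Set 1: 6.68 * 0.83 = 5.5444
  Set 2: 4.59 * 1.16 = 5.3244
  Set 3: 6.06 * 3.8 = 23.028
  Set 4: -2.02 * 3.92 = -7.9184
  Set 5: -0.41 * 0.63 = -0.2583
Step 2: Total signed measure = (5.5444) + (5.3244) + (23.028) + (-7.9184) + (-0.2583)
     = 25.7201
Step 3: Positive part mu+(X) = sum of positive contributions = 33.8968
Step 4: Negative part mu-(X) = |sum of negative contributions| = 8.1767


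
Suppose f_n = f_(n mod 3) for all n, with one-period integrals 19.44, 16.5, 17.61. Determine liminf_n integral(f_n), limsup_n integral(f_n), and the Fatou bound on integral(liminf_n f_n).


The sequence (integral(f_n)) is periodic with period 3, repeating the values 19.44, 16.5, 17.61 indefinitely.
Step 1: For a periodic sequence, every tail (a_m, a_(m+1), ...) contains all 3 period values infinitely often.
Step 2: Hence inf of every tail = min of the period values = min(19.44, 16.5, 17.61) = 16.5.
        liminf_n integral(f_n) = sup over m of (inf of tail from m) = 16.5.
Step 3: Similarly sup of every tail = max of the period values = 19.44.
        limsup_n integral(f_n) = 19.44.
Step 4: Fatou's lemma: integral(liminf_n f_n) <= liminf_n integral(f_n) = 16.5.
        So the integral of the pointwise liminf is at most 16.5.


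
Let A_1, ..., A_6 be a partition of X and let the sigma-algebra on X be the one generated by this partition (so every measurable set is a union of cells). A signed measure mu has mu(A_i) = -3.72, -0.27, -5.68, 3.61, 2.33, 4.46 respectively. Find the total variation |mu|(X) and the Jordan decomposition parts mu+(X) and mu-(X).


Step 1: Every measurable set is a union of atoms (the cells / points), so a Hahn decomposition is
  obtained by grouping atoms by sign: P = union of atoms with mu > 0, N = union of the remaining atoms.
  Atoms in P (indices): 4, 5, 6;  atoms in N (indices): 1, 2, 3
  Positive values: 3.61, 2.33, 4.46
  Negative values: -3.72, -0.27, -5.68
Step 2: mu+(X) = mu(P) = sum of positive atom values = 10.4
Step 3: mu-(X) = -mu(N) = sum of |negative atom values| = 9.67
Step 4: |mu|(X) = mu+(X) + mu-(X) = 10.4 + 9.67 = 20.07


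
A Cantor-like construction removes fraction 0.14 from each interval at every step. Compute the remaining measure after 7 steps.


Step 1: At each step, fraction remaining = 1 - 0.14 = 0.86
Step 2: After 7 steps, measure = (0.86)^7
Result = 0.347928


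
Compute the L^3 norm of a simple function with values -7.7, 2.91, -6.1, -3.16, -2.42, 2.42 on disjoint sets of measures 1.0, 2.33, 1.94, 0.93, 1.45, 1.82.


Step 1: Compute |f_i|^3 for each value:
  |-7.7|^3 = 456.533
  |2.91|^3 = 24.642171
  |-6.1|^3 = 226.981
  |-3.16|^3 = 31.554496
  |-2.42|^3 = 14.172488
  |2.42|^3 = 14.172488
Step 2: Multiply by measures and sum:
  456.533 * 1.0 = 456.533
  24.642171 * 2.33 = 57.416258
  226.981 * 1.94 = 440.34314
  31.554496 * 0.93 = 29.345681
  14.172488 * 1.45 = 20.550108
  14.172488 * 1.82 = 25.793928
Sum = 456.533 + 57.416258 + 440.34314 + 29.345681 + 20.550108 + 25.793928 = 1029.982115
Step 3: Take the p-th root:
||f||_3 = (1029.982115)^(1/3) = 10.098958


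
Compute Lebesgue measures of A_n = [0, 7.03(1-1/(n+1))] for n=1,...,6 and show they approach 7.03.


By continuity of measure from below: if A_n increases to A, then m(A_n) -> m(A).
Here A = [0, 7.03], so m(A) = 7.03
Step 1: a_1 = 7.03*(1 - 1/2) = 3.515, m(A_1) = 3.515
Step 2: a_2 = 7.03*(1 - 1/3) = 4.6867, m(A_2) = 4.6867
Step 3: a_3 = 7.03*(1 - 1/4) = 5.2725, m(A_3) = 5.2725
Step 4: a_4 = 7.03*(1 - 1/5) = 5.624, m(A_4) = 5.624
Step 5: a_5 = 7.03*(1 - 1/6) = 5.8583, m(A_5) = 5.8583
Step 6: a_6 = 7.03*(1 - 1/7) = 6.0257, m(A_6) = 6.0257
Limit: m(A_n) -> m([0,7.03]) = 7.03


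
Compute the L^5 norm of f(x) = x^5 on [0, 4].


Step 1: ||f||_5 = (integral_0^4 |x^5|^5 dx)^(1/5)
     = (integral_0^4 x^25 dx)^(1/5)
Step 2: integral_0^4 x^25 dx = [x^26/(26)] from 0 to 4 = 4^26/26
     = 4503599627370496/26 = 1.732154e+14
Step 3: ||f||_5 = (1.732154e+14)^(1/5) = 704.234481


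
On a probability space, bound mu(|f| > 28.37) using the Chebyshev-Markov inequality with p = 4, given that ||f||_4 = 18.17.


Chebyshev/Markov inequality: mu(|f| > eps) <= (||f||_p / eps)^p
Step 1: ||f||_4 / eps = 18.17 / 28.37 = 0.640465
Step 2: Raise to power p = 4:
  (0.640465)^4 = 0.168261
Step 3: Therefore mu(|f| > 28.37) <= 0.168261


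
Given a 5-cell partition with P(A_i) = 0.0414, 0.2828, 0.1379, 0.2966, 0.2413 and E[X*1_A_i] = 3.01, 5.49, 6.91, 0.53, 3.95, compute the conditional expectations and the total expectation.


For each cell A_i: E[X|A_i] = E[X*1_A_i] / P(A_i)
Step 1: E[X|A_1] = 3.01 / 0.0414 = 72.705314
Step 2: E[X|A_2] = 5.49 / 0.2828 = 19.413013
Step 3: E[X|A_3] = 6.91 / 0.1379 = 50.108774
Step 4: E[X|A_4] = 0.53 / 0.2966 = 1.786918
Step 5: E[X|A_5] = 3.95 / 0.2413 = 16.369664
Verification: E[X] = sum E[X*1_A_i] = 3.01 + 5.49 + 6.91 + 0.53 + 3.95 = 19.89


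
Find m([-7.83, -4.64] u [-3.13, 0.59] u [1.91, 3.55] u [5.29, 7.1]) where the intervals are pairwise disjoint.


For pairwise disjoint intervals, m(union) = sum of lengths.
= (-4.64 - -7.83) + (0.59 - -3.13) + (3.55 - 1.91) + (7.1 - 5.29)
= 3.19 + 3.72 + 1.64 + 1.81
= 10.36


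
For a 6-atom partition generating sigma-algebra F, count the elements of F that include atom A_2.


Each element of F is a union of some subset S of the 6 atoms.
The element contains A_2 iff A_2 is in S.
So we count subsets S of {A_1,...,A_6} with A_2 in S: choose freely among the other 5 atoms.
Count = 2^(6-1) = 2^5 = 32.


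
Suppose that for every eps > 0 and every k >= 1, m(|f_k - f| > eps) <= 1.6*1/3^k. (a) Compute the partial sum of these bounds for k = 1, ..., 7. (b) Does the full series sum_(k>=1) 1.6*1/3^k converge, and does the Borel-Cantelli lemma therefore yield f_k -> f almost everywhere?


Step 1: List the terms 1.6*1/3^k for k = 1 to 7:
  k=1: 0.533333
  k=2: 0.177778
  k=3: 0.059259
  k=4: 0.019753
  k=5: 0.006584
  k=6: 0.002195
  k=7: 7.315958e-04
Step 2: Partial sum = 0.533333 + 0.177778 + 0.059259 + 0.019753 + 0.006584 + 0.002195 + 7.315958e-04
     = 0.799634
Step 3: The full series sum_(k>=1) 1.6*1/3^k converges (geometric series with ratio 1/3 < 1; a constant multiple of a convergent series converges).
Step 4: Fix eps > 0. Since sum_k m(|f_k - f| > eps) < infinity, the Borel-Cantelli lemma gives
        m(limsup_k {|f_k - f| > eps}) = 0, i.e. for a.e. x, |f_k(x) - f(x)| <= eps for all large k.
        Applying this with eps = 1/j for j = 1, 2, ... and intersecting the countably many full-measure sets,
        for a.e. x we get limsup_k |f_k(x) - f(x)| <= 1/j for every j, hence f_k -> f almost everywhere.
Conclusion: series converges; Borel-Cantelli yields f_k -> f a.e.


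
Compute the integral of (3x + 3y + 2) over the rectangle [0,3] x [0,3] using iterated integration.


By Fubini, integrate in x first, then y.
Step 1: Fix y, integrate over x in [0,3]:
  integral(3x + 3y + 2, x=0..3)
  = 3*(3^2 - 0^2)/2 + (3y + 2)*(3 - 0)
  = 13.5 + (3y + 2)*3
  = 13.5 + 9y + 6
  = 19.5 + 9y
Step 2: Integrate over y in [0,3]:
  integral(19.5 + 9y, y=0..3)
  = 19.5*3 + 9*(3^2 - 0^2)/2
  = 58.5 + 40.5
  = 99


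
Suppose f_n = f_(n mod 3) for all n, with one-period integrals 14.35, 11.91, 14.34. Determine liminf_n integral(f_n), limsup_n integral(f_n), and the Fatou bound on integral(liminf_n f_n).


The sequence (integral(f_n)) is periodic with period 3, repeating the values 14.35, 11.91, 14.34 indefinitely.
Step 1: For a periodic sequence, every tail (a_m, a_(m+1), ...) contains all 3 period values infinitely often.
Step 2: Hence inf of every tail = min of the period values = min(14.35, 11.91, 14.34) = 11.91.
        liminf_n integral(f_n) = sup over m of (inf of tail from m) = 11.91.
Step 3: Similarly sup of every tail = max of the period values = 14.35.
        limsup_n integral(f_n) = 14.35.
Step 4: Fatou's lemma: integral(liminf_n f_n) <= liminf_n integral(f_n) = 11.91.
        So the integral of the pointwise liminf is at most 11.91.


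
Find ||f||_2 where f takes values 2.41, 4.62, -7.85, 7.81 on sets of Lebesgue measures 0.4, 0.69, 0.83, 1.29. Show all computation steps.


Step 1: Compute |f_i|^2 for each value:
  |2.41|^2 = 5.8081
  |4.62|^2 = 21.3444
  |-7.85|^2 = 61.6225
  |7.81|^2 = 60.9961
Step 2: Multiply by measures and sum:
  5.8081 * 0.4 = 2.32324
  21.3444 * 0.69 = 14.727636
  61.6225 * 0.83 = 51.146675
  60.9961 * 1.29 = 78.684969
Sum = 2.32324 + 14.727636 + 51.146675 + 78.684969 = 146.88252
Step 3: Take the p-th root:
||f||_2 = (146.88252)^(1/2) = 12.11951


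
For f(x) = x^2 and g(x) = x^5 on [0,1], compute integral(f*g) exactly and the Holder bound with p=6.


Step 1: Exact integral of f*g = integral(x^7, 0, 1) = 1/8
     = 0.125
Step 2: Holder bound with p=6, q=1.2:
  ||f||_p = (integral x^12 dx)^(1/6) = (1/13)^(1/6) = 0.652143
  ||g||_q = (integral x^6 dx)^(1/1.2) = (1/7)^(1/1.2) = 0.197584
Step 3: Holder bound = ||f||_p * ||g||_q = 0.652143 * 0.197584 = 0.128853
Verification: 0.125 <= 0.128853 (Holder holds)


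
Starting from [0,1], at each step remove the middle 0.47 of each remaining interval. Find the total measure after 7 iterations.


Step 1: At each step, fraction remaining = 1 - 0.47 = 0.53
Step 2: After 7 steps, measure = (0.53)^7
Result = 0.011747


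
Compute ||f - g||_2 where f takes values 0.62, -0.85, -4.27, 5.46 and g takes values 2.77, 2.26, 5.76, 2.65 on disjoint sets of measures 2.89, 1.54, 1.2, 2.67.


Step 1: Compute differences f_i - g_i:
  0.62 - 2.77 = -2.15
  -0.85 - 2.26 = -3.11
  -4.27 - 5.76 = -10.03
  5.46 - 2.65 = 2.81
Step 2: Compute |diff|^2 * measure for each set:
  |-2.15|^2 * 2.89 = 4.6225 * 2.89 = 13.359025
  |-3.11|^2 * 1.54 = 9.6721 * 1.54 = 14.895034
  |-10.03|^2 * 1.2 = 100.6009 * 1.2 = 120.72108
  |2.81|^2 * 2.67 = 7.8961 * 2.67 = 21.082587
Step 3: Sum = 170.057726
Step 4: ||f-g||_2 = (170.057726)^(1/2) = 13.040618


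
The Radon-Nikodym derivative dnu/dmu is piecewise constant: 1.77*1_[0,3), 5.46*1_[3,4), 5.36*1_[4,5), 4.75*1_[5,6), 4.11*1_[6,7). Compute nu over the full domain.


Integrate each piece of the Radon-Nikodym derivative:
Step 1: integral_0^3 1.77 dx = 1.77*(3-0) = 1.77*3 = 5.31
Step 2: integral_3^4 5.46 dx = 5.46*(4-3) = 5.46*1 = 5.46
Step 3: integral_4^5 5.36 dx = 5.36*(5-4) = 5.36*1 = 5.36
Step 4: integral_5^6 4.75 dx = 4.75*(6-5) = 4.75*1 = 4.75
Step 5: integral_6^7 4.11 dx = 4.11*(7-6) = 4.11*1 = 4.11
Total: 5.31 + 5.46 + 5.36 + 4.75 + 4.11 = 24.99


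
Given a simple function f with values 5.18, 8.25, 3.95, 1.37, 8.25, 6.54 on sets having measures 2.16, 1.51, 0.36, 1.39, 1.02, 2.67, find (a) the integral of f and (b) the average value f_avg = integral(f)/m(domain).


Step 1: Integral = sum(value_i * measure_i)
= 5.18*2.16 + 8.25*1.51 + 3.95*0.36 + 1.37*1.39 + 8.25*1.02 + 6.54*2.67
= 11.1888 + 12.4575 + 1.422 + 1.9043 + 8.415 + 17.4618
= 52.8494
Step 2: Total measure of domain = 2.16 + 1.51 + 0.36 + 1.39 + 1.02 + 2.67 = 9.11
Step 3: Average value = 52.8494 / 9.11 = 5.801251


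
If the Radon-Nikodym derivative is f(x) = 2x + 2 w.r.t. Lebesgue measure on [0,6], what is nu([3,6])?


nu(A) = integral_A (dnu/dmu) dmu = integral_3^6 (2x + 2) dx
Step 1: Antiderivative F(x) = (2/2)x^2 + 2x
Step 2: F(6) = (2/2)*6^2 + 2*6 = 36 + 12 = 48
Step 3: F(3) = (2/2)*3^2 + 2*3 = 9 + 6 = 15
Step 4: nu([3,6]) = F(6) - F(3) = 48 - 15 = 33


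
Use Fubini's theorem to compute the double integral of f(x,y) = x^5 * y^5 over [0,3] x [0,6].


By Fubini's theorem, the double integral factors as a product of single integrals:
Step 1: integral_0^3 x^5 dx = [x^6/6] from 0 to 3
     = 3^6/6 = 121.5
Step 2: integral_0^6 y^5 dy = [y^6/6] from 0 to 6
     = 6^6/6 = 7776
Step 3: Double integral = 121.5 * 7776 = 944784


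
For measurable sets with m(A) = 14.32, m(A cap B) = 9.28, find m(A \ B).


m(A \ B) = m(A) - m(A n B)
= 14.32 - 9.28
= 5.04


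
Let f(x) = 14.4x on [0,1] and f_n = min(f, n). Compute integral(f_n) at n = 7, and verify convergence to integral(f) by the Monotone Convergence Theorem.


f(x) = 14.4x on [0,1]; f_n(x) = min(14.4x, n). At n = 7:
Step 1: f(x) reaches 7 at x = 7/14.4 = 0.486111
Step 2: integral(f_7) = integral(14.4x, 0, 0.486111) + integral(7, 0.486111, 1)
       = 14.4*0.486111^2/2 + 7*(1 - 0.486111)
       = 1.701389 + 3.597222
       = 5.298611
Step 3: As n -> infinity, f_n increases to f, so by MCT integral(f_n) -> integral(f) = 14.4/2 = 7.2.
Convergence: integral(f_7) = 5.298611 -> 7.2 as n -> infinity


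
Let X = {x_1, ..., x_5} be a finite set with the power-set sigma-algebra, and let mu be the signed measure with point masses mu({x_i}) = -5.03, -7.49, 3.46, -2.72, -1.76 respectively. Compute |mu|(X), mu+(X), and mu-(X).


Step 1: Every measurable set is a union of atoms (the cells / points), so a Hahn decomposition is
  obtained by grouping atoms by sign: P = union of atoms with mu > 0, N = union of the remaining atoms.
  Atoms in P (indices): 3;  atoms in N (indices): 1, 2, 4, 5
  Positive values: 3.46
  Negative values: -5.03, -7.49, -2.72, -1.76
Step 2: mu+(X) = mu(P) = sum of positive atom values = 3.46
Step 3: mu-(X) = -mu(N) = sum of |negative atom values| = 17
Step 4: |mu|(X) = mu+(X) + mu-(X) = 3.46 + 17 = 20.46


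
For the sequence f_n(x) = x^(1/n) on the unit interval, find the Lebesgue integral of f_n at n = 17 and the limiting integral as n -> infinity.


At n = 17: f_17(x) = x^(1/17).
Step 1: integral(x^(1/17), 0, 1) = [x^(1/17+1) / (1/17+1)] from 0 to 1
     = 1 / (1/17 + 1) = 1 / ((17+1)/17) = 17/(17+1)
     = 17/18 = 0.944444
Step 2: As n -> infinity, f_n(x) = x^(1/n) -> 1 for x in (0,1], and f_n is increasing in n.
By MCT, lim_n integral(f_n) = integral(lim_n f_n) = integral(1, 0, 1) = 1.
Step 3: Verify convergence: 17/18 = 0.944444 -> 1


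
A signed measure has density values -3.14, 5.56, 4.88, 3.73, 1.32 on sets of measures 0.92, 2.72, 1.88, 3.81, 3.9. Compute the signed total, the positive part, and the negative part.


Step 1: Compute signed measure on each set:
  Set 1: -3.14 * 0.92 = -2.8888
  Set 2: 5.56 * 2.72 = 15.1232
  Set 3: 4.88 * 1.88 = 9.1744
  Set 4: 3.73 * 3.81 = 14.2113
  Set 5: 1.32 * 3.9 = 5.148
Step 2: Total signed measure = (-2.8888) + (15.1232) + (9.1744) + (14.2113) + (5.148)
     = 40.7681
Step 3: Positive part mu+(X) = sum of positive contributions = 43.6569
Step 4: Negative part mu-(X) = |sum of negative contributions| = 2.8888


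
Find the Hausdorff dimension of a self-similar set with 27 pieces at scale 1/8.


For a self-similar set with N copies scaled by 1/r:
dim_H = log(N)/log(r) = log(27)/log(8)
= 3.295837/2.079442
= 1.584963


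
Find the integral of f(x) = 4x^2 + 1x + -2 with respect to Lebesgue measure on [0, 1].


The Lebesgue integral of a Riemann-integrable function agrees with the Riemann integral.
Antiderivative F(x) = (4/3)x^3 + (1/2)x^2 + -2x
F(1) = (4/3)*1^3 + (1/2)*1^2 + -2*1
     = (4/3)*1 + (1/2)*1 + -2*1
     = 1.333333 + 0.5 + -2
     = -0.166667
F(0) = 0.0
Integral = F(1) - F(0) = -0.166667 - 0.0 = -0.166667


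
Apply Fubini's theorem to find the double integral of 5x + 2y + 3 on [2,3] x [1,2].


By Fubini, integrate in x first, then y.
Step 1: Fix y, integrate over x in [2,3]:
  integral(5x + 2y + 3, x=2..3)
  = 5*(3^2 - 2^2)/2 + (2y + 3)*(3 - 2)
  = 12.5 + (2y + 3)*1
  = 12.5 + 2y + 3
  = 15.5 + 2y
Step 2: Integrate over y in [1,2]:
  integral(15.5 + 2y, y=1..2)
  = 15.5*1 + 2*(2^2 - 1^2)/2
  = 15.5 + 3
  = 18.5


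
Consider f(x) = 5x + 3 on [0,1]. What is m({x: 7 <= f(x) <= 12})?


f^(-1)([7, 12]) = {x : 7 <= 5x + 3 <= 12}
Solving: (7 - 3)/5 <= x <= (12 - 3)/5
= [0.8, 1.8]
Intersecting with [0,1]: [0.8, 1]
Measure = 1 - 0.8 = 0.2


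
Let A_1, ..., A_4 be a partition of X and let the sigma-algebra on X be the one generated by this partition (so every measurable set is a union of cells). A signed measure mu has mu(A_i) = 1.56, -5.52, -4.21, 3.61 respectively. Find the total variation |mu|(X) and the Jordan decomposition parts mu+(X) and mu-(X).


Step 1: Every measurable set is a union of atoms (the cells / points), so a Hahn decomposition is
  obtained by grouping atoms by sign: P = union of atoms with mu > 0, N = union of the remaining atoms.
  Atoms in P (indices): 1, 4;  atoms in N (indices): 2, 3
  Positive values: 1.56, 3.61
  Negative values: -5.52, -4.21
Step 2: mu+(X) = mu(P) = sum of positive atom values = 5.17
Step 3: mu-(X) = -mu(N) = sum of |negative atom values| = 9.73
Step 4: |mu|(X) = mu+(X) + mu-(X) = 5.17 + 9.73 = 14.9


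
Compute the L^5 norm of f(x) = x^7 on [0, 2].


Step 1: ||f||_5 = (integral_0^2 |x^7|^5 dx)^(1/5)
     = (integral_0^2 x^35 dx)^(1/5)
Step 2: integral_0^2 x^35 dx = [x^36/(36)] from 0 to 2 = 2^36/36
     = 68719476736/36 = 1.908874e+09
Step 3: ||f||_5 = (1.908874e+09)^(1/5) = 71.805129


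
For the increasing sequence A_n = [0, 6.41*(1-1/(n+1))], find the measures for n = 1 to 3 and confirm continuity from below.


By continuity of measure from below: if A_n increases to A, then m(A_n) -> m(A).
Here A = [0, 6.41], so m(A) = 6.41
Step 1: a_1 = 6.41*(1 - 1/2) = 3.205, m(A_1) = 3.205
Step 2: a_2 = 6.41*(1 - 1/3) = 4.2733, m(A_2) = 4.2733
Step 3: a_3 = 6.41*(1 - 1/4) = 4.8075, m(A_3) = 4.8075
Limit: m(A_n) -> m([0,6.41]) = 6.41


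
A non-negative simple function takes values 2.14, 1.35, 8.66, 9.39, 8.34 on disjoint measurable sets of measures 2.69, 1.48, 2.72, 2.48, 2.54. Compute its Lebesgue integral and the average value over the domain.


Step 1: Integral = sum(value_i * measure_i)
= 2.14*2.69 + 1.35*1.48 + 8.66*2.72 + 9.39*2.48 + 8.34*2.54
= 5.7566 + 1.998 + 23.5552 + 23.2872 + 21.1836
= 75.7806
Step 2: Total measure of domain = 2.69 + 1.48 + 2.72 + 2.48 + 2.54 = 11.91
Step 3: Average value = 75.7806 / 11.91 = 6.362771


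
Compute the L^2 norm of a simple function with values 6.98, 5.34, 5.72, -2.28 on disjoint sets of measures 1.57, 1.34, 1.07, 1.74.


Step 1: Compute |f_i|^2 for each value:
  |6.98|^2 = 48.7204
  |5.34|^2 = 28.5156
  |5.72|^2 = 32.7184
  |-2.28|^2 = 5.1984
Step 2: Multiply by measures and sum:
  48.7204 * 1.57 = 76.491028
  28.5156 * 1.34 = 38.210904
  32.7184 * 1.07 = 35.008688
  5.1984 * 1.74 = 9.045216
Sum = 76.491028 + 38.210904 + 35.008688 + 9.045216 = 158.755836
Step 3: Take the p-th root:
||f||_2 = (158.755836)^(1/2) = 12.599835


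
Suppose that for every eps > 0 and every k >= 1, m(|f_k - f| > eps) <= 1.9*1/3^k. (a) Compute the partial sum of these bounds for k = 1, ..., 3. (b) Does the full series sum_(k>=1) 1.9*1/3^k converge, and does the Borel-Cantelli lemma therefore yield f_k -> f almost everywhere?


Step 1: List the terms 1.9*1/3^k for k = 1 to 3:
  k=1: 0.633333
  k=2: 0.211111
  k=3: 0.07037
Step 2: Partial sum = 0.633333 + 0.211111 + 0.07037
     = 0.914815
Step 3: The full series sum_(k>=1) 1.9*1/3^k converges (geometric series with ratio 1/3 < 1; a constant multiple of a convergent series converges).
Step 4: Fix eps > 0. Since sum_k m(|f_k - f| > eps) < infinity, the Borel-Cantelli lemma gives
        m(limsup_k {|f_k - f| > eps}) = 0, i.e. for a.e. x, |f_k(x) - f(x)| <= eps for all large k.
        Applying this with eps = 1/j for j = 1, 2, ... and intersecting the countably many full-measure sets,
        for a.e. x we get limsup_k |f_k(x) - f(x)| <= 1/j for every j, hence f_k -> f almost everywhere.
Conclusion: series converges; Borel-Cantelli yields f_k -> f a.e.


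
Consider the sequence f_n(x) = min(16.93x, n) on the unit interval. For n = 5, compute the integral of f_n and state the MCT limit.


f(x) = 16.93x on [0,1]; f_n(x) = min(16.93x, n). At n = 5:
Step 1: f(x) reaches 5 at x = 5/16.93 = 0.295334
Step 2: integral(f_5) = integral(16.93x, 0, 0.295334) + integral(5, 0.295334, 1)
       = 16.93*0.295334^2/2 + 5*(1 - 0.295334)
       = 0.738334 + 3.523331
       = 4.261666
Step 3: As n -> infinity, f_n increases to f, so by MCT integral(f_n) -> integral(f) = 16.93/2 = 8.465.
Convergence: integral(f_5) = 4.261666 -> 8.465 as n -> infinity


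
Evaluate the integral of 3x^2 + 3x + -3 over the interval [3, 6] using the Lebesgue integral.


The Lebesgue integral of a Riemann-integrable function agrees with the Riemann integral.
Antiderivative F(x) = (3/3)x^3 + (3/2)x^2 + -3x
F(6) = (3/3)*6^3 + (3/2)*6^2 + -3*6
     = (3/3)*216 + (3/2)*36 + -3*6
     = 216 + 54 + -18
     = 252
F(3) = 31.5
Integral = F(6) - F(3) = 252 - 31.5 = 220.5


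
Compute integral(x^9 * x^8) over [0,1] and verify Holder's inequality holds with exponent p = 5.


Step 1: Exact integral of f*g = integral(x^17, 0, 1) = 1/18
     = 0.055556
Step 2: Holder bound with p=5, q=1.25:
  ||f||_p = (integral x^45 dx)^(1/5) = (1/46)^(1/5) = 0.464995
  ||g||_q = (integral x^10 dx)^(1/1.25) = (1/11)^(1/1.25) = 0.146854
Step 3: Holder bound = ||f||_p * ||g||_q = 0.464995 * 0.146854 = 0.068286
Verification: 0.055556 <= 0.068286 (Holder holds)


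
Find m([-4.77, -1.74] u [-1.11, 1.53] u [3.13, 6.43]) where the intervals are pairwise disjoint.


For pairwise disjoint intervals, m(union) = sum of lengths.
= (-1.74 - -4.77) + (1.53 - -1.11) + (6.43 - 3.13)
= 3.03 + 2.64 + 3.3
= 8.97


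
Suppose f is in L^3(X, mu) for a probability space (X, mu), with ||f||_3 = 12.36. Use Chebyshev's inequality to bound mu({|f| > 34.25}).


Chebyshev/Markov inequality: mu(|f| > eps) <= (||f||_p / eps)^p
Step 1: ||f||_3 / eps = 12.36 / 34.25 = 0.360876
Step 2: Raise to power p = 3:
  (0.360876)^3 = 0.046997
Step 3: Therefore mu(|f| > 34.25) <= 0.046997


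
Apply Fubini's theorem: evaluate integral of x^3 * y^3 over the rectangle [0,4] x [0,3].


By Fubini's theorem, the double integral factors as a product of single integrals:
Step 1: integral_0^4 x^3 dx = [x^4/4] from 0 to 4
     = 4^4/4 = 64
Step 2: integral_0^3 y^3 dy = [y^4/4] from 0 to 3
     = 3^4/4 = 20.25
Step 3: Double integral = 64 * 20.25 = 1296


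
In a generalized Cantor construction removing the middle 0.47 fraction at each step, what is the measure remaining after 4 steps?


Step 1: At each step, fraction remaining = 1 - 0.47 = 0.53
Step 2: After 4 steps, measure = (0.53)^4
Step 3: Computing the power step by step:
  After step 1: 0.53
  After step 2: 0.2809
  After step 3: 0.148877
  After step 4: 0.078905
Result = 0.078905


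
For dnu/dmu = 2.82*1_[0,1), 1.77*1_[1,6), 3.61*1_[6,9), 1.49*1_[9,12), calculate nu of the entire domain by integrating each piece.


Integrate each piece of the Radon-Nikodym derivative:
Step 1: integral_0^1 2.82 dx = 2.82*(1-0) = 2.82*1 = 2.82
Step 2: integral_1^6 1.77 dx = 1.77*(6-1) = 1.77*5 = 8.85
Step 3: integral_6^9 3.61 dx = 3.61*(9-6) = 3.61*3 = 10.83
Step 4: integral_9^12 1.49 dx = 1.49*(12-9) = 1.49*3 = 4.47
Total: 2.82 + 8.85 + 10.83 + 4.47 = 26.97


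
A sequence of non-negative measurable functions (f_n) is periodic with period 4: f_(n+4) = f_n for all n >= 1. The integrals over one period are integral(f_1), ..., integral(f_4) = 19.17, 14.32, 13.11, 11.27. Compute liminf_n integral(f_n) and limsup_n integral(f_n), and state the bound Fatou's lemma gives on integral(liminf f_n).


The sequence (integral(f_n)) is periodic with period 4, repeating the values 19.17, 14.32, 13.11, 11.27 indefinitely.
Step 1: For a periodic sequence, every tail (a_m, a_(m+1), ...) contains all 4 period values infinitely often.
Step 2: Hence inf of every tail = min of the period values = min(19.17, 14.32, 13.11, 11.27) = 11.27.
        liminf_n integral(f_n) = sup over m of (inf of tail from m) = 11.27.
Step 3: Similarly sup of every tail = max of the period values = 19.17.
        limsup_n integral(f_n) = 19.17.
Step 4: Fatou's lemma: integral(liminf_n f_n) <= liminf_n integral(f_n) = 11.27.
        So the integral of the pointwise liminf is at most 11.27.


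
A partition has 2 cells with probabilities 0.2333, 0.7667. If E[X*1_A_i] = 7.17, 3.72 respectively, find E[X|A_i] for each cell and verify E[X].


For each cell A_i: E[X|A_i] = E[X*1_A_i] / P(A_i)
Step 1: E[X|A_1] = 7.17 / 0.2333 = 30.732962
Step 2: E[X|A_2] = 3.72 / 0.7667 = 4.851963
Verification: E[X] = sum E[X*1_A_i] = 7.17 + 3.72 = 10.89


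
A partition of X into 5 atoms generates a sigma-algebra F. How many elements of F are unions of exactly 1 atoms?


Each element of F is a union of some subset of the 5 atoms.
Elements that are unions of exactly 1 atoms correspond to 1-element subsets of the 5 atoms.
Count = C(5, 1) = 5! / (1! * 4!) = 5.


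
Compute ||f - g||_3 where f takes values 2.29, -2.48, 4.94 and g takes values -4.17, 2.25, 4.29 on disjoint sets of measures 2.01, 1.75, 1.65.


Step 1: Compute differences f_i - g_i:
  2.29 - -4.17 = 6.46
  -2.48 - 2.25 = -4.73
  4.94 - 4.29 = 0.65
Step 2: Compute |diff|^3 * measure for each set:
  |6.46|^3 * 2.01 = 269.586136 * 2.01 = 541.868133
  |-4.73|^3 * 1.75 = 105.823817 * 1.75 = 185.19168
  |0.65|^3 * 1.65 = 0.274625 * 1.65 = 0.453131
Step 3: Sum = 727.512944
Step 4: ||f-g||_3 = (727.512944)^(1/3) = 8.993876


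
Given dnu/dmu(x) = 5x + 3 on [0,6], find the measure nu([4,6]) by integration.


nu(A) = integral_A (dnu/dmu) dmu = integral_4^6 (5x + 3) dx
Step 1: Antiderivative F(x) = (5/2)x^2 + 3x
Step 2: F(6) = (5/2)*6^2 + 3*6 = 90 + 18 = 108
Step 3: F(4) = (5/2)*4^2 + 3*4 = 40 + 12 = 52
Step 4: nu([4,6]) = F(6) - F(4) = 108 - 52 = 56


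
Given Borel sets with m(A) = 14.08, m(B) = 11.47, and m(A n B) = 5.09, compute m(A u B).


By inclusion-exclusion: m(A u B) = m(A) + m(B) - m(A n B)
= 14.08 + 11.47 - 5.09
= 20.46


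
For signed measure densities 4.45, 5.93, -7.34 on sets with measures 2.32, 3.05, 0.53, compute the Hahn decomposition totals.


Step 1: Compute signed measure on each set:
  Set 1: 4.45 * 2.32 = 10.324
  Set 2: 5.93 * 3.05 = 18.0865
  Set 3: -7.34 * 0.53 = -3.8902
Step 2: Total signed measure = (10.324) + (18.0865) + (-3.8902)
     = 24.5203
Step 3: Positive part mu+(X) = sum of positive contributions = 28.4105
Step 4: Negative part mu-(X) = |sum of negative contributions| = 3.8902


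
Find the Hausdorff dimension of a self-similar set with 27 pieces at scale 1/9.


For a self-similar set with N copies scaled by 1/r:
dim_H = log(N)/log(r) = log(27)/log(9)
= 3.295837/2.197225
= 1.5


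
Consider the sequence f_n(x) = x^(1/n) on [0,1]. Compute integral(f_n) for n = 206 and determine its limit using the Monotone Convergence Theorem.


At n = 206: f_206(x) = x^(1/206).
Step 1: integral(x^(1/206), 0, 1) = [x^(1/206+1) / (1/206+1)] from 0 to 1
     = 1 / (1/206 + 1) = 1 / ((206+1)/206) = 206/(206+1)
     = 206/207 = 0.995169
Step 2: As n -> infinity, f_n(x) = x^(1/n) -> 1 for x in (0,1], and f_n is increasing in n.
By MCT, lim_n integral(f_n) = integral(lim_n f_n) = integral(1, 0, 1) = 1.
Step 3: Verify convergence: 206/207 = 0.995169 -> 1


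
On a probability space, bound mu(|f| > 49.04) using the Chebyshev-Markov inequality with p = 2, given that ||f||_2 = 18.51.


Chebyshev/Markov inequality: mu(|f| > eps) <= (||f||_p / eps)^p
Step 1: ||f||_2 / eps = 18.51 / 49.04 = 0.377447
Step 2: Raise to power p = 2:
  (0.377447)^2 = 0.142466
Step 3: Therefore mu(|f| > 49.04) <= 0.142466


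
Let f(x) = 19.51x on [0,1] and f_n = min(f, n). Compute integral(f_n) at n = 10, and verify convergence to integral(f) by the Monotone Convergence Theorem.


f(x) = 19.51x on [0,1]; f_n(x) = min(19.51x, n). At n = 10:
Step 1: f(x) reaches 10 at x = 10/19.51 = 0.512558
Step 2: integral(f_10) = integral(19.51x, 0, 0.512558) + integral(10, 0.512558, 1)
       = 19.51*0.512558^2/2 + 10*(1 - 0.512558)
       = 2.562788 + 4.874423
       = 7.437212
Step 3: As n -> infinity, f_n increases to f, so by MCT integral(f_n) -> integral(f) = 19.51/2 = 9.755.
Convergence: integral(f_10) = 7.437212 -> 9.755 as n -> infinity


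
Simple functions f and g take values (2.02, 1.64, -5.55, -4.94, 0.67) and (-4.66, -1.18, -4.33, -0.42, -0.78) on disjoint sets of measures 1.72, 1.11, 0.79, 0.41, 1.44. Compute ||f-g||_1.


Step 1: Compute differences f_i - g_i:
  2.02 - -4.66 = 6.68
  1.64 - -1.18 = 2.82
  -5.55 - -4.33 = -1.22
  -4.94 - -0.42 = -4.52
  0.67 - -0.78 = 1.45
Step 2: Compute |diff|^1 * measure for each set:
  |6.68|^1 * 1.72 = 6.68 * 1.72 = 11.4896
  |2.82|^1 * 1.11 = 2.82 * 1.11 = 3.1302
  |-1.22|^1 * 0.79 = 1.22 * 0.79 = 0.9638
  |-4.52|^1 * 0.41 = 4.52 * 0.41 = 1.8532
  |1.45|^1 * 1.44 = 1.45 * 1.44 = 2.088
Step 3: Sum = 19.5248
Step 4: ||f-g||_1 = (19.5248)^(1/1) = 19.5248


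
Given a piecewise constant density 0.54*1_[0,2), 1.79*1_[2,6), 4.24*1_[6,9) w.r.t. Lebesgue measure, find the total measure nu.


Integrate each piece of the Radon-Nikodym derivative:
Step 1: integral_0^2 0.54 dx = 0.54*(2-0) = 0.54*2 = 1.08
Step 2: integral_2^6 1.79 dx = 1.79*(6-2) = 1.79*4 = 7.16
Step 3: integral_6^9 4.24 dx = 4.24*(9-6) = 4.24*3 = 12.72
Total: 1.08 + 7.16 + 12.72 = 20.96


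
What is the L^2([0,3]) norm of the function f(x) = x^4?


Step 1: ||f||_2 = (integral_0^3 |x^4|^2 dx)^(1/2)
     = (integral_0^3 x^8 dx)^(1/2)
Step 2: integral_0^3 x^8 dx = [x^9/(9)] from 0 to 3 = 3^9/9
     = 19683/9 = 2187
Step 3: ||f||_2 = (2187)^(1/2) = 46.765372


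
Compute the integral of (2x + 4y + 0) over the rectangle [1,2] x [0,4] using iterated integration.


By Fubini, integrate in x first, then y.
Step 1: Fix y, integrate over x in [1,2]:
  integral(2x + 4y + 0, x=1..2)
  = 2*(2^2 - 1^2)/2 + (4y + 0)*(2 - 1)
  = 3 + (4y + 0)*1
  = 3 + 4y + 0
  = 3 + 4y
Step 2: Integrate over y in [0,4]:
  integral(3 + 4y, y=0..4)
  = 3*4 + 4*(4^2 - 0^2)/2
  = 12 + 32
  = 44


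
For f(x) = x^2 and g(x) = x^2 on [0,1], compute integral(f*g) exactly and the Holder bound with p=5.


Step 1: Exact integral of f*g = integral(x^4, 0, 1) = 1/5
     = 0.2
Step 2: Holder bound with p=5, q=1.25:
  ||f||_p = (integral x^10 dx)^(1/5) = (1/11)^(1/5) = 0.619044
  ||g||_q = (integral x^2.5 dx)^(1/1.25) = (1/3.5)^(1/1.25) = 0.367067
Step 3: Holder bound = ||f||_p * ||g||_q = 0.619044 * 0.367067 = 0.227231
Verification: 0.2 <= 0.227231 (Holder holds)


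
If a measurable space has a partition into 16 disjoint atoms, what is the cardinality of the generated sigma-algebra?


Each element of the sigma-algebra is a union of some subset of the 16 atoms.
The number of such subsets is 2^16 = 65536.


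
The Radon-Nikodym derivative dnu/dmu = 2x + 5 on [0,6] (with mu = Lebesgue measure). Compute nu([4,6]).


nu(A) = integral_A (dnu/dmu) dmu = integral_4^6 (2x + 5) dx
Step 1: Antiderivative F(x) = (2/2)x^2 + 5x
Step 2: F(6) = (2/2)*6^2 + 5*6 = 36 + 30 = 66
Step 3: F(4) = (2/2)*4^2 + 5*4 = 16 + 20 = 36
Step 4: nu([4,6]) = F(6) - F(4) = 66 - 36 = 30


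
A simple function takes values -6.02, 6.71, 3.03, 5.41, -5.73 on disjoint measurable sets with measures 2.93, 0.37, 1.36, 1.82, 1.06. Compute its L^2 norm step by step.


Step 1: Compute |f_i|^2 for each value:
  |-6.02|^2 = 36.2404
  |6.71|^2 = 45.0241
  |3.03|^2 = 9.1809
  |5.41|^2 = 29.2681
  |-5.73|^2 = 32.8329
Step 2: Multiply by measures and sum:
  36.2404 * 2.93 = 106.184372
  45.0241 * 0.37 = 16.658917
  9.1809 * 1.36 = 12.486024
  29.2681 * 1.82 = 53.267942
  32.8329 * 1.06 = 34.802874
Sum = 106.184372 + 16.658917 + 12.486024 + 53.267942 + 34.802874 = 223.400129
Step 3: Take the p-th root:
||f||_2 = (223.400129)^(1/2) = 14.946576


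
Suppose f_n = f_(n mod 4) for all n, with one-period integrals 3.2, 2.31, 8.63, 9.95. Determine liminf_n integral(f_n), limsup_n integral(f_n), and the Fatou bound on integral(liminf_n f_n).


The sequence (integral(f_n)) is periodic with period 4, repeating the values 3.2, 2.31, 8.63, 9.95 indefinitely.
Step 1: For a periodic sequence, every tail (a_m, a_(m+1), ...) contains all 4 period values infinitely often.
Step 2: Hence inf of every tail = min of the period values = min(3.2, 2.31, 8.63, 9.95) = 2.31.
        liminf_n integral(f_n) = sup over m of (inf of tail from m) = 2.31.
Step 3: Similarly sup of every tail = max of the period values = 9.95.
        limsup_n integral(f_n) = 9.95.
Step 4: Fatou's lemma: integral(liminf_n f_n) <= liminf_n integral(f_n) = 2.31.
        So the integral of the pointwise liminf is at most 2.31.


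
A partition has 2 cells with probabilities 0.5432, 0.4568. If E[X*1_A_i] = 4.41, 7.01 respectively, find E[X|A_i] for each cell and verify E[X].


For each cell A_i: E[X|A_i] = E[X*1_A_i] / P(A_i)
Step 1: E[X|A_1] = 4.41 / 0.5432 = 8.118557
Step 2: E[X|A_2] = 7.01 / 0.4568 = 15.345884
Verification: E[X] = sum E[X*1_A_i] = 4.41 + 7.01 = 11.42


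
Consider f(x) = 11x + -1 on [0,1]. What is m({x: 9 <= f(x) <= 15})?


f^(-1)([9, 15]) = {x : 9 <= 11x + -1 <= 15}
Solving: (9 - -1)/11 <= x <= (15 - -1)/11
= [0.909091, 1.454545]
Intersecting with [0,1]: [0.909091, 1]
Measure = 1 - 0.909091 = 0.090909


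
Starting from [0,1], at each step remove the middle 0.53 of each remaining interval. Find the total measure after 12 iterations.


Step 1: At each step, fraction remaining = 1 - 0.53 = 0.47
Step 2: After 12 steps, measure = (0.47)^12
Result = 1.161915e-04


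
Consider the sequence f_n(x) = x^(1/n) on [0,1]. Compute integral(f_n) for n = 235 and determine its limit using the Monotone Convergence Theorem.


At n = 235: f_235(x) = x^(1/235).
Step 1: integral(x^(1/235), 0, 1) = [x^(1/235+1) / (1/235+1)] from 0 to 1
     = 1 / (1/235 + 1) = 1 / ((235+1)/235) = 235/(235+1)
     = 235/236 = 0.995763
Step 2: As n -> infinity, f_n(x) = x^(1/n) -> 1 for x in (0,1], and f_n is increasing in n.
By MCT, lim_n integral(f_n) = integral(lim_n f_n) = integral(1, 0, 1) = 1.
Step 3: Verify convergence: 235/236 = 0.995763 -> 1


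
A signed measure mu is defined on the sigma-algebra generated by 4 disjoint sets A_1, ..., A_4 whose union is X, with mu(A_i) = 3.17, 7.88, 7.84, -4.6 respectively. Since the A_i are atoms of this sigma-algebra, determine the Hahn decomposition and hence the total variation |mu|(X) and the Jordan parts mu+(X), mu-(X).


Step 1: Every measurable set is a union of atoms (the cells / points), so a Hahn decomposition is
  obtained by grouping atoms by sign: P = union of atoms with mu > 0, N = union of the remaining atoms.
  Atoms in P (indices): 1, 2, 3;  atoms in N (indices): 4
  Positive values: 3.17, 7.88, 7.84
  Negative values: -4.6
Step 2: mu+(X) = mu(P) = sum of positive atom values = 18.89
Step 3: mu-(X) = -mu(N) = sum of |negative atom values| = 4.6
Step 4: |mu|(X) = mu+(X) + mu-(X) = 18.89 + 4.6 = 23.49


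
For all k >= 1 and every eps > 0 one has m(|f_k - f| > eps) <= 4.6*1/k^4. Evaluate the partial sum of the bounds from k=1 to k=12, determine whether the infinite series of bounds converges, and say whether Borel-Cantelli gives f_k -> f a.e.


Step 1: List the terms 4.6*1/k^4 for k = 1 to 12:
  k=1: 4.6
  k=2: 0.2875
  k=3: 0.05679
  k=4: 0.017969
  k=5: 0.00736
  k=6: 0.003549
  k=7: 0.001916
  k=8: 0.001123
  k=9: 7.011126e-04
  k=10: 4.600000e-04
  k=11: 3.141862e-04
  k=12: 2.218364e-04
Step 2: Partial sum = 4.6 + 0.2875 + 0.05679 + 0.017969 + 0.00736 + 0.003549 + 0.001916 + 0.001123 + 7.011126e-04 + 4.600000e-04 + 3.141862e-04 + 2.218364e-04
     = 4.977904
Step 3: The full series sum_(k>=1) 4.6*1/k^4 converges (p-series with p = 4 > 1; a constant multiple of a convergent series converges).
Step 4: Fix eps > 0. Since sum_k m(|f_k - f| > eps) < infinity, the Borel-Cantelli lemma gives
        m(limsup_k {|f_k - f| > eps}) = 0, i.e. for a.e. x, |f_k(x) - f(x)| <= eps for all large k.
        Applying this with eps = 1/j for j = 1, 2, ... and intersecting the countably many full-measure sets,
        for a.e. x we get limsup_k |f_k(x) - f(x)| <= 1/j for every j, hence f_k -> f almost everywhere.
Conclusion: series converges; Borel-Cantelli yields f_k -> f a.e.


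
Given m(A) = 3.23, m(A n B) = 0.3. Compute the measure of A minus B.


m(A \ B) = m(A) - m(A n B)
= 3.23 - 0.3
= 2.93


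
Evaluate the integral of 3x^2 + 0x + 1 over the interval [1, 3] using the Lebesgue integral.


The Lebesgue integral of a Riemann-integrable function agrees with the Riemann integral.
Antiderivative F(x) = (3/3)x^3 + (0/2)x^2 + 1x
F(3) = (3/3)*3^3 + (0/2)*3^2 + 1*3
     = (3/3)*27 + (0/2)*9 + 1*3
     = 27 + 0.0 + 3
     = 30
F(1) = 2
Integral = F(3) - F(1) = 30 - 2 = 28


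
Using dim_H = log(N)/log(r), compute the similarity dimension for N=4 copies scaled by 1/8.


For a self-similar set with N copies scaled by 1/r:
dim_H = log(N)/log(r) = log(4)/log(8)
= 1.386294/2.079442
= 0.666667


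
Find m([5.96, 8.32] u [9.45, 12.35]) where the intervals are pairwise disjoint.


For pairwise disjoint intervals, m(union) = sum of lengths.
= (8.32 - 5.96) + (12.35 - 9.45)
= 2.36 + 2.9
= 5.26


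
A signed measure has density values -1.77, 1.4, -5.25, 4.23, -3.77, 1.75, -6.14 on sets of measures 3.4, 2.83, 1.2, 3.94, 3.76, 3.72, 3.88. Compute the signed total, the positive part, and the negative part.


Step 1: Compute signed measure on each set:
  Set 1: -1.77 * 3.4 = -6.018
  Set 2: 1.4 * 2.83 = 3.962
  Set 3: -5.25 * 1.2 = -6.3
  Set 4: 4.23 * 3.94 = 16.6662
  Set 5: -3.77 * 3.76 = -14.1752
  Set 6: 1.75 * 3.72 = 6.51
  Set 7: -6.14 * 3.88 = -23.8232
Step 2: Total signed measure = (-6.018) + (3.962) + (-6.3) + (16.6662) + (-14.1752) + (6.51) + (-23.8232)
     = -23.1782
Step 3: Positive part mu+(X) = sum of positive contributions = 27.1382
Step 4: Negative part mu-(X) = |sum of negative contributions| = 50.3164


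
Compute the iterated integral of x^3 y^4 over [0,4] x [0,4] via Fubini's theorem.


By Fubini's theorem, the double integral factors as a product of single integrals:
Step 1: integral_0^4 x^3 dx = [x^4/4] from 0 to 4
     = 4^4/4 = 64
Step 2: integral_0^4 y^4 dy = [y^5/5] from 0 to 4
     = 4^5/5 = 204.8
Step 3: Double integral = 64 * 204.8 = 13107.2
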